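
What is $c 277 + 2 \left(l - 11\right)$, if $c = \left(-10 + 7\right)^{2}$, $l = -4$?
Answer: $2463$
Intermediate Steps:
$c = 9$ ($c = \left(-3\right)^{2} = 9$)
$c 277 + 2 \left(l - 11\right) = 9 \cdot 277 + 2 \left(-4 - 11\right) = 2493 + 2 \left(-15\right) = 2493 - 30 = 2463$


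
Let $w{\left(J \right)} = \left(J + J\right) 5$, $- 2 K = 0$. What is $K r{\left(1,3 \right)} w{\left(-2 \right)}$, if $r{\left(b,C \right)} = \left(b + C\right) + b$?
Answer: $0$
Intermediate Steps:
$K = 0$ ($K = \left(- \frac{1}{2}\right) 0 = 0$)
$r{\left(b,C \right)} = C + 2 b$ ($r{\left(b,C \right)} = \left(C + b\right) + b = C + 2 b$)
$w{\left(J \right)} = 10 J$ ($w{\left(J \right)} = 2 J 5 = 10 J$)
$K r{\left(1,3 \right)} w{\left(-2 \right)} = 0 \left(3 + 2 \cdot 1\right) 10 \left(-2\right) = 0 \left(3 + 2\right) \left(-20\right) = 0 \cdot 5 \left(-20\right) = 0 \left(-20\right) = 0$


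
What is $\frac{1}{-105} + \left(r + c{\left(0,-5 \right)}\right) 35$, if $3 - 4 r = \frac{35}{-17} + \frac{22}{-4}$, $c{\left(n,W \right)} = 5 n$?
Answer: $\frac{1319189}{14280} \approx 92.38$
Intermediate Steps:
$r = \frac{359}{136}$ ($r = \frac{3}{4} - \frac{\frac{35}{-17} + \frac{22}{-4}}{4} = \frac{3}{4} - \frac{35 \left(- \frac{1}{17}\right) + 22 \left(- \frac{1}{4}\right)}{4} = \frac{3}{4} - \frac{- \frac{35}{17} - \frac{11}{2}}{4} = \frac{3}{4} - - \frac{257}{136} = \frac{3}{4} + \frac{257}{136} = \frac{359}{136} \approx 2.6397$)
$\frac{1}{-105} + \left(r + c{\left(0,-5 \right)}\right) 35 = \frac{1}{-105} + \left(\frac{359}{136} + 5 \cdot 0\right) 35 = - \frac{1}{105} + \left(\frac{359}{136} + 0\right) 35 = - \frac{1}{105} + \frac{359}{136} \cdot 35 = - \frac{1}{105} + \frac{12565}{136} = \frac{1319189}{14280}$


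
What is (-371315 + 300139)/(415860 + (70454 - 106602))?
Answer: -8897/47464 ≈ -0.18745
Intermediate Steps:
(-371315 + 300139)/(415860 + (70454 - 106602)) = -71176/(415860 - 36148) = -71176/379712 = -71176*1/379712 = -8897/47464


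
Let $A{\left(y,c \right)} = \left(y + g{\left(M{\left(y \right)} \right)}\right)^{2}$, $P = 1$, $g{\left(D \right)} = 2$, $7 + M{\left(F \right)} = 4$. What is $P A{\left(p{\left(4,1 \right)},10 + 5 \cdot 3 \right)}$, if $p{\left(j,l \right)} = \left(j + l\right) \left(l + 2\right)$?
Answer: $289$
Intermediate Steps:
$M{\left(F \right)} = -3$ ($M{\left(F \right)} = -7 + 4 = -3$)
$p{\left(j,l \right)} = \left(2 + l\right) \left(j + l\right)$ ($p{\left(j,l \right)} = \left(j + l\right) \left(2 + l\right) = \left(2 + l\right) \left(j + l\right)$)
$A{\left(y,c \right)} = \left(2 + y\right)^{2}$ ($A{\left(y,c \right)} = \left(y + 2\right)^{2} = \left(2 + y\right)^{2}$)
$P A{\left(p{\left(4,1 \right)},10 + 5 \cdot 3 \right)} = 1 \left(2 + \left(1^{2} + 2 \cdot 4 + 2 \cdot 1 + 4 \cdot 1\right)\right)^{2} = 1 \left(2 + \left(1 + 8 + 2 + 4\right)\right)^{2} = 1 \left(2 + 15\right)^{2} = 1 \cdot 17^{2} = 1 \cdot 289 = 289$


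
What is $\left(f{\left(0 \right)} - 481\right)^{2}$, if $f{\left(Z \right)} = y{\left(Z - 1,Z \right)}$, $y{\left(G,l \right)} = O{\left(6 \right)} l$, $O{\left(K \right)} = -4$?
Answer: $231361$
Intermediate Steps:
$y{\left(G,l \right)} = - 4 l$
$f{\left(Z \right)} = - 4 Z$
$\left(f{\left(0 \right)} - 481\right)^{2} = \left(\left(-4\right) 0 - 481\right)^{2} = \left(0 - 481\right)^{2} = \left(-481\right)^{2} = 231361$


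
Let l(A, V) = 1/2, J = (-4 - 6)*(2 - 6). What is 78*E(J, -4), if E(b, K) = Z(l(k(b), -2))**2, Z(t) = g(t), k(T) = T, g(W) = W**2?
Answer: 39/8 ≈ 4.8750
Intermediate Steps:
J = 40 (J = -10*(-4) = 40)
l(A, V) = 1/2
Z(t) = t**2
E(b, K) = 1/16 (E(b, K) = ((1/2)**2)**2 = (1/4)**2 = 1/16)
78*E(J, -4) = 78*(1/16) = 39/8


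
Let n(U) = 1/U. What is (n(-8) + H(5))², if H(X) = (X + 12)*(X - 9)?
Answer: 297025/64 ≈ 4641.0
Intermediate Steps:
n(U) = 1/U
H(X) = (-9 + X)*(12 + X) (H(X) = (12 + X)*(-9 + X) = (-9 + X)*(12 + X))
(n(-8) + H(5))² = (1/(-8) + (-108 + 5² + 3*5))² = (-⅛ + (-108 + 25 + 15))² = (-⅛ - 68)² = (-545/8)² = 297025/64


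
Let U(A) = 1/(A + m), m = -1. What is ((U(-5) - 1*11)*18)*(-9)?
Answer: 1809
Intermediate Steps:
U(A) = 1/(-1 + A) (U(A) = 1/(A - 1) = 1/(-1 + A))
((U(-5) - 1*11)*18)*(-9) = ((1/(-1 - 5) - 1*11)*18)*(-9) = ((1/(-6) - 11)*18)*(-9) = ((-⅙ - 11)*18)*(-9) = -67/6*18*(-9) = -201*(-9) = 1809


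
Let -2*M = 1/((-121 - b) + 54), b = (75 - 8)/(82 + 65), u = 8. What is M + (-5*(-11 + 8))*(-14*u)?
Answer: -33317613/19832 ≈ -1680.0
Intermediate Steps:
b = 67/147 ≈ 0.45578
M = 147/19832 (M = -1/(2*((-121 - 1*67/147) + 54)) = -1/(2*((-121 - 67/147) + 54)) = -1/(2*(-17854/147 + 54)) = -1/(2*(-9916/147)) = -1/2*(-147/9916) = 147/19832 ≈ 0.0074123)
M + (-5*(-11 + 8))*(-14*u) = 147/19832 + (-5*(-11 + 8))*(-14*8) = 147/19832 - 5*(-3)*(-112) = 147/19832 + 15*(-112) = 147/19832 - 1680 = -33317613/19832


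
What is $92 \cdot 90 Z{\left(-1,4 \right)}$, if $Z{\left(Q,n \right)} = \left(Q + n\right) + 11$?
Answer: $115920$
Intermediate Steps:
$Z{\left(Q,n \right)} = 11 + Q + n$
$92 \cdot 90 Z{\left(-1,4 \right)} = 92 \cdot 90 \left(11 - 1 + 4\right) = 8280 \cdot 14 = 115920$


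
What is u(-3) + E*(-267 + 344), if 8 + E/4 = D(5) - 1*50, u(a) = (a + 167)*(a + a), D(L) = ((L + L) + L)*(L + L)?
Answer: 27352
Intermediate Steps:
D(L) = 6*L**2 (D(L) = (2*L + L)*(2*L) = (3*L)*(2*L) = 6*L**2)
u(a) = 2*a*(167 + a) (u(a) = (167 + a)*(2*a) = 2*a*(167 + a))
E = 368 (E = -32 + 4*(6*5**2 - 1*50) = -32 + 4*(6*25 - 50) = -32 + 4*(150 - 50) = -32 + 4*100 = -32 + 400 = 368)
u(-3) + E*(-267 + 344) = 2*(-3)*(167 - 3) + 368*(-267 + 344) = 2*(-3)*164 + 368*77 = -984 + 28336 = 27352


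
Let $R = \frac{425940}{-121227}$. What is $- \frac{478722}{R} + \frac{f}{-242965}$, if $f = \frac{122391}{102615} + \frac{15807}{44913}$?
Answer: $\frac{21880282537118103042709}{160590040707795350} \approx 1.3625 \cdot 10^{5}$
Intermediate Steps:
$f = \frac{71908912}{46553005}$ ($f = 122391 \cdot \frac{1}{102615} + 15807 \cdot \frac{1}{44913} = \frac{40797}{34205} + \frac{479}{1361} = \frac{71908912}{46553005} \approx 1.5447$)
$R = - \frac{141980}{40409}$ ($R = 425940 \left(- \frac{1}{121227}\right) = - \frac{141980}{40409} \approx -3.5136$)
$- \frac{478722}{R} + \frac{f}{-242965} = - \frac{478722}{- \frac{141980}{40409}} + \frac{71908912}{46553005 \left(-242965\right)} = \left(-478722\right) \left(- \frac{40409}{141980}\right) + \frac{71908912}{46553005} \left(- \frac{1}{242965}\right) = \frac{9672338649}{70990} - \frac{71908912}{11310750859825} = \frac{21880282537118103042709}{160590040707795350}$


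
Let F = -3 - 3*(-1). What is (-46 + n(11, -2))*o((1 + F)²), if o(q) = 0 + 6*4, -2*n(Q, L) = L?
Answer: -1080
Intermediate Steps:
n(Q, L) = -L/2
F = 0 (F = -3 + 3 = 0)
o(q) = 24 (o(q) = 0 + 24 = 24)
(-46 + n(11, -2))*o((1 + F)²) = (-46 - ½*(-2))*24 = (-46 + 1)*24 = -45*24 = -1080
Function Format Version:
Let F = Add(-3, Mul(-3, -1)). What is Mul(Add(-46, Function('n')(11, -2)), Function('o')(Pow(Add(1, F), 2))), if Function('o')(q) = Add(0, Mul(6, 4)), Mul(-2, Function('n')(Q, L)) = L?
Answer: -1080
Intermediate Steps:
Function('n')(Q, L) = Mul(Rational(-1, 2), L)
F = 0 (F = Add(-3, 3) = 0)
Function('o')(q) = 24 (Function('o')(q) = Add(0, 24) = 24)
Mul(Add(-46, Function('n')(11, -2)), Function('o')(Pow(Add(1, F), 2))) = Mul(Add(-46, Mul(Rational(-1, 2), -2)), 24) = Mul(Add(-46, 1), 24) = Mul(-45, 24) = -1080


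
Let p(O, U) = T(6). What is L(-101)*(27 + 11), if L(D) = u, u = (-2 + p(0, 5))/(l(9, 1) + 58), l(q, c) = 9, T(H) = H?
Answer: 152/67 ≈ 2.2687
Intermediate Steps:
p(O, U) = 6
u = 4/67 (u = (-2 + 6)/(9 + 58) = 4/67 ≈ 0.059702)
L(D) = 4/67
L(-101)*(27 + 11) = 4*(27 + 11)/67 = (4/67)*38 = 152/67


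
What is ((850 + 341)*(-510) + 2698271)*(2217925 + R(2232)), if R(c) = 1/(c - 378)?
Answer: 8597689327960811/1854 ≈ 4.6374e+12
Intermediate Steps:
R(c) = 1/(-378 + c)
((850 + 341)*(-510) + 2698271)*(2217925 + R(2232)) = ((850 + 341)*(-510) + 2698271)*(2217925 + 1/(-378 + 2232)) = (1191*(-510) + 2698271)*(2217925 + 1/1854) = (-607410 + 2698271)*(2217925 + 1/1854) = 2090861*(4112032951/1854) = 8597689327960811/1854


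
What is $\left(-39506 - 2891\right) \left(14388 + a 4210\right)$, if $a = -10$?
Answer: $1174905664$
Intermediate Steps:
$\left(-39506 - 2891\right) \left(14388 + a 4210\right) = \left(-39506 - 2891\right) \left(14388 - 42100\right) = - 42397 \left(14388 - 42100\right) = \left(-42397\right) \left(-27712\right) = 1174905664$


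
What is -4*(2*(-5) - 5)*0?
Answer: 0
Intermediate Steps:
-4*(2*(-5) - 5)*0 = -4*(-10 - 5)*0 = -4*(-15)*0 = 60*0 = 0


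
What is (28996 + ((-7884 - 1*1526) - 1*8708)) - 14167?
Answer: -3289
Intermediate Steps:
(28996 + ((-7884 - 1*1526) - 1*8708)) - 14167 = (28996 + ((-7884 - 1526) - 8708)) - 14167 = (28996 + (-9410 - 8708)) - 14167 = (28996 - 18118) - 14167 = 10878 - 14167 = -3289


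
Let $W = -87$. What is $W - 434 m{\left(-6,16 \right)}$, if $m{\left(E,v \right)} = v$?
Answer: $-7031$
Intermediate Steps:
$W - 434 m{\left(-6,16 \right)} = -87 - 6944 = -7031$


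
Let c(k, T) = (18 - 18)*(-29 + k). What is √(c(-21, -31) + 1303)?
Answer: √1303 ≈ 36.097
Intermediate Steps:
c(k, T) = 0 (c(k, T) = 0*(-29 + k) = 0)
√(c(-21, -31) + 1303) = √(0 + 1303) = √1303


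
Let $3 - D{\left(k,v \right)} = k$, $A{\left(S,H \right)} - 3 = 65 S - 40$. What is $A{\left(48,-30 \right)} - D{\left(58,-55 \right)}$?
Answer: $3138$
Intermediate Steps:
$A{\left(S,H \right)} = -37 + 65 S$ ($A{\left(S,H \right)} = 3 + \left(65 S - 40\right) = 3 + \left(-40 + 65 S\right) = -37 + 65 S$)
$D{\left(k,v \right)} = 3 - k$
$A{\left(48,-30 \right)} - D{\left(58,-55 \right)} = \left(-37 + 65 \cdot 48\right) - \left(3 - 58\right) = \left(-37 + 3120\right) - \left(3 - 58\right) = 3083 - -55 = 3083 + 55 = 3138$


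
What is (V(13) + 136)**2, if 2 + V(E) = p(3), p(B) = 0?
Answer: 17956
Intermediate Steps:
V(E) = -2 (V(E) = -2 + 0 = -2)
(V(13) + 136)**2 = (-2 + 136)**2 = 134**2 = 17956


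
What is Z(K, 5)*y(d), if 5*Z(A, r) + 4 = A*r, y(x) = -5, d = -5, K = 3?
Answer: -11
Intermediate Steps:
Z(A, r) = -⅘ + A*r/5 (Z(A, r) = -⅘ + (A*r)/5 = -⅘ + A*r/5)
Z(K, 5)*y(d) = (-⅘ + (⅕)*3*5)*(-5) = (-⅘ + 3)*(-5) = (11/5)*(-5) = -11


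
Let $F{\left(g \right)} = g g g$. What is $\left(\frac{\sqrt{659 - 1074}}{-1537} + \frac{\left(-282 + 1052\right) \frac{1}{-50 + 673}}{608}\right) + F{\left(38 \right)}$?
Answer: $\frac{1484616887}{27056} - \frac{i \sqrt{415}}{1537} \approx 54872.0 - 0.013254 i$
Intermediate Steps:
$F{\left(g \right)} = g^{3}$ ($F{\left(g \right)} = g^{2} g = g^{3}$)
$\left(\frac{\sqrt{659 - 1074}}{-1537} + \frac{\left(-282 + 1052\right) \frac{1}{-50 + 673}}{608}\right) + F{\left(38 \right)} = \left(\frac{\sqrt{659 - 1074}}{-1537} + \frac{\left(-282 + 1052\right) \frac{1}{-50 + 673}}{608}\right) + 38^{3} = \left(\sqrt{-415} \left(- \frac{1}{1537}\right) + \frac{770}{623} \cdot \frac{1}{608}\right) + 54872 = \left(i \sqrt{415} \left(- \frac{1}{1537}\right) + 770 \cdot \frac{1}{623} \cdot \frac{1}{608}\right) + 54872 = \left(- \frac{i \sqrt{415}}{1537} + \frac{110}{89} \cdot \frac{1}{608}\right) + 54872 = \left(- \frac{i \sqrt{415}}{1537} + \frac{55}{27056}\right) + 54872 = \left(\frac{55}{27056} - \frac{i \sqrt{415}}{1537}\right) + 54872 = \frac{1484616887}{27056} - \frac{i \sqrt{415}}{1537}$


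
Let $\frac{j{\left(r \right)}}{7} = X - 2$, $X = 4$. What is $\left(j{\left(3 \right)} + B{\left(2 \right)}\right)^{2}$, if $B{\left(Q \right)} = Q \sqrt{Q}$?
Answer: $204 + 56 \sqrt{2} \approx 283.2$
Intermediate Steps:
$B{\left(Q \right)} = Q^{\frac{3}{2}}$
$j{\left(r \right)} = 14$ ($j{\left(r \right)} = 7 \left(4 - 2\right) = 7 \cdot 2 = 14$)
$\left(j{\left(3 \right)} + B{\left(2 \right)}\right)^{2} = \left(14 + 2^{\frac{3}{2}}\right)^{2} = \left(14 + 2 \sqrt{2}\right)^{2}$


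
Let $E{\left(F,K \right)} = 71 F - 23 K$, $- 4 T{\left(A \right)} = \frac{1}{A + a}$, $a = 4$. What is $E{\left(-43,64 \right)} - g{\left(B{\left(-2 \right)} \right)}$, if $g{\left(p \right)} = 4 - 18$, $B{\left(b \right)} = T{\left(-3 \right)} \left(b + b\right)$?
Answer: $-4511$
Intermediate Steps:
$T{\left(A \right)} = - \frac{1}{4 \left(4 + A\right)}$ ($T{\left(A \right)} = - \frac{1}{4 \left(A + 4\right)} = - \frac{1}{4 \left(4 + A\right)}$)
$E{\left(F,K \right)} = - 23 K + 71 F$
$B{\left(b \right)} = - \frac{b}{2}$ ($B{\left(b \right)} = - \frac{1}{16 + 4 \left(-3\right)} \left(b + b\right) = - \frac{1}{16 - 12} \cdot 2 b = - \frac{1}{4} \cdot 2 b = \left(-1\right) \frac{1}{4} \cdot 2 b = - \frac{2 b}{4} = - \frac{b}{2}$)
$g{\left(p \right)} = -14$
$E{\left(-43,64 \right)} - g{\left(B{\left(-2 \right)} \right)} = \left(\left(-23\right) 64 + 71 \left(-43\right)\right) - -14 = \left(-1472 - 3053\right) + 14 = -4525 + 14 = -4511$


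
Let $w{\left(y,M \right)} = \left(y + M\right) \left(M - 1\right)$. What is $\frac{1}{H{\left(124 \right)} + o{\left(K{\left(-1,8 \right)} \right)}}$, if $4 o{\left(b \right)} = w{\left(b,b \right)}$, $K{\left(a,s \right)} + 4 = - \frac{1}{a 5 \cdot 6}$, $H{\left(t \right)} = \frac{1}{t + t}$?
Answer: $\frac{27900}{274943} \approx 0.10148$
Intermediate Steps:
$H{\left(t \right)} = \frac{1}{2 t}$
$w{\left(y,M \right)} = \left(-1 + M\right) \left(M + y\right)$ ($w{\left(y,M \right)} = \left(M + y\right) \left(-1 + M\right) = \left(-1 + M\right) \left(M + y\right)$)
$K{\left(a,s \right)} = -4 - \frac{1}{30 a}$ ($K{\left(a,s \right)} = -4 - \frac{1}{a 5 \cdot 6} = -4 - \frac{1}{5 a 6} = -4 - \frac{1}{30 a}$)
$o{\left(b \right)} = \frac{b^{2}}{2} - \frac{b}{2}$ ($o{\left(b \right)} = \frac{b^{2} - b - b + b b}{4} = \frac{b^{2} - b - b + b^{2}}{4} = \frac{- 2 b + 2 b^{2}}{4} = \frac{b^{2}}{2} - \frac{b}{2}$)
$\frac{1}{H{\left(124 \right)} + o{\left(K{\left(-1,8 \right)} \right)}} = \frac{1}{\frac{1}{2 \cdot 124} + \frac{\left(-4 - \frac{1}{30 \left(-1\right)}\right) \left(-1 - \left(4 + \frac{1}{30 \left(-1\right)}\right)\right)}{2}} = \frac{1}{\frac{1}{2} \cdot \frac{1}{124} + \frac{\left(-4 - - \frac{1}{30}\right) \left(-1 - \frac{119}{30}\right)}{2}} = \frac{1}{\frac{1}{248} + \frac{\left(-4 + \frac{1}{30}\right) \left(-1 + \left(-4 + \frac{1}{30}\right)\right)}{2}} = \frac{1}{\frac{1}{248} + \frac{1}{2} \left(- \frac{119}{30}\right) \left(-1 - \frac{119}{30}\right)} = \frac{1}{\frac{1}{248} + \frac{1}{2} \left(- \frac{119}{30}\right) \left(- \frac{149}{30}\right)} = \frac{1}{\frac{1}{248} + \frac{17731}{1800}} = \frac{1}{\frac{274943}{27900}} = \frac{27900}{274943}$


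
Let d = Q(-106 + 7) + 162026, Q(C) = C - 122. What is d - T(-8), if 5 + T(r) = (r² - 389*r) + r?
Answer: 158642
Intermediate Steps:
T(r) = -5 + r² - 388*r (T(r) = -5 + ((r² - 389*r) + r) = -5 + (r² - 388*r) = -5 + r² - 388*r)
Q(C) = -122 + C
d = 161805 (d = (-122 + (-106 + 7)) + 162026 = (-122 - 99) + 162026 = -221 + 162026 = 161805)
d - T(-8) = 161805 - (-5 + (-8)² - 388*(-8)) = 161805 - (-5 + 64 + 3104) = 161805 - 1*3163 = 161805 - 3163 = 158642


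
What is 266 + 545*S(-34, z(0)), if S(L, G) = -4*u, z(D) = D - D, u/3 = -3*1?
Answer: 19886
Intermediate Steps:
u = -9 (u = 3*(-3*1) = 3*(-3) = -9)
z(D) = 0
S(L, G) = 36 (S(L, G) = -4*(-9) = 36)
266 + 545*S(-34, z(0)) = 266 + 545*36 = 266 + 19620 = 19886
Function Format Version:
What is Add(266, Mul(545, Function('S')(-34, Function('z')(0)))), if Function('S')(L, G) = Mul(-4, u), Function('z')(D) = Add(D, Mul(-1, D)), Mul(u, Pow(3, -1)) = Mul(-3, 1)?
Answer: 19886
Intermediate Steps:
u = -9 (u = Mul(3, Mul(-3, 1)) = Mul(3, -3) = -9)
Function('z')(D) = 0
Function('S')(L, G) = 36 (Function('S')(L, G) = Mul(-4, -9) = 36)
Add(266, Mul(545, Function('S')(-34, Function('z')(0)))) = Add(266, Mul(545, 36)) = Add(266, 19620) = 19886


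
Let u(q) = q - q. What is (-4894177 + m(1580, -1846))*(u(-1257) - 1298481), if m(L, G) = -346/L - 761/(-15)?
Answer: 5020394900042617/790 ≈ 6.3549e+12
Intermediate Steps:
u(q) = 0
m(L, G) = 761/15 - 346/L (m(L, G) = -346/L - 761*(-1/15) = -346/L + 761/15 = 761/15 - 346/L)
(-4894177 + m(1580, -1846))*(u(-1257) - 1298481) = (-4894177 + (761/15 - 346/1580))*(0 - 1298481) = (-4894177 + (761/15 - 346*1/1580))*(-1298481) = (-4894177 + (761/15 - 173/790))*(-1298481) = (-4894177 + 119719/2370)*(-1298481) = -11599079771/2370*(-1298481) = 5020394900042617/790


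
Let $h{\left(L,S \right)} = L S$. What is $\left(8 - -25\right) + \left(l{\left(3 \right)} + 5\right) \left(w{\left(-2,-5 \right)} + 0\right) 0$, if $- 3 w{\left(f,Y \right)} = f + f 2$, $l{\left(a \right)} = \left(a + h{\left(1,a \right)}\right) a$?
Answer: $33$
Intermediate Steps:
$l{\left(a \right)} = 2 a^{2}$ ($l{\left(a \right)} = \left(a + 1 a\right) a = \left(a + a\right) a = 2 a a = 2 a^{2}$)
$w{\left(f,Y \right)} = - f$ ($w{\left(f,Y \right)} = - \frac{f + f 2}{3} = - \frac{f + 2 f}{3} = - \frac{3 f}{3} = - f$)
$\left(8 - -25\right) + \left(l{\left(3 \right)} + 5\right) \left(w{\left(-2,-5 \right)} + 0\right) 0 = \left(8 - -25\right) + \left(2 \cdot 3^{2} + 5\right) \left(\left(-1\right) \left(-2\right) + 0\right) 0 = \left(8 + 25\right) + \left(2 \cdot 9 + 5\right) \left(2 + 0\right) 0 = 33 + \left(18 + 5\right) 2 \cdot 0 = 33 + 23 \cdot 2 \cdot 0 = 33 + 46 \cdot 0 = 33 + 0 = 33$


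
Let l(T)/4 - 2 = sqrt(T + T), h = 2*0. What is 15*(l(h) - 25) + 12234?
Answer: 11979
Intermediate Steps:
h = 0
l(T) = 8 + 4*sqrt(2)*sqrt(T) (l(T) = 8 + 4*sqrt(T + T) = 8 + 4*sqrt(2*T) = 8 + 4*(sqrt(2)*sqrt(T)) = 8 + 4*sqrt(2)*sqrt(T))
15*(l(h) - 25) + 12234 = 15*((8 + 4*sqrt(2)*sqrt(0)) - 25) + 12234 = 15*((8 + 4*sqrt(2)*0) - 25) + 12234 = 15*((8 + 0) - 25) + 12234 = 15*(8 - 25) + 12234 = 15*(-17) + 12234 = -255 + 12234 = 11979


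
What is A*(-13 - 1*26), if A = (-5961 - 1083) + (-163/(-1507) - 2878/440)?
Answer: 8287501677/30140 ≈ 2.7497e+5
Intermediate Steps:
A = -212500043/30140 (A = -7044 + (-163*(-1/1507) - 2878*1/440) = -7044 + (163/1507 - 1439/220) = -7044 - 193883/30140 = -212500043/30140 ≈ -7050.4)
A*(-13 - 1*26) = -212500043*(-13 - 1*26)/30140 = -212500043*(-13 - 26)/30140 = -212500043/30140*(-39) = 8287501677/30140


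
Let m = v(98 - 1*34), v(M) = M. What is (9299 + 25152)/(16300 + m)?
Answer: 34451/16364 ≈ 2.1053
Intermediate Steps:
m = 64 (m = 98 - 1*34 = 98 - 34 = 64)
(9299 + 25152)/(16300 + m) = (9299 + 25152)/(16300 + 64) = 34451/16364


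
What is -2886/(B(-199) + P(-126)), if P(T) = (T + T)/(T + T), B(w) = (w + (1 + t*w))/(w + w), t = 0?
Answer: -287157/149 ≈ -1927.2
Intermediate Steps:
B(w) = (1 + w)/(2*w) (B(w) = (w + (1 + 0*w))/(w + w) = (w + (1 + 0))/((2*w)) = (w + 1)*(1/(2*w)) = (1 + w)*(1/(2*w)) = (1 + w)/(2*w))
P(T) = 1 (P(T) = (2*T)/((2*T)) = (2*T)*(1/(2*T)) = 1)
-2886/(B(-199) + P(-126)) = -2886/((½)*(1 - 199)/(-199) + 1) = -2886/((½)*(-1/199)*(-198) + 1) = -2886/(99/199 + 1) = -2886/298/199 = -2886*199/298 = -287157/149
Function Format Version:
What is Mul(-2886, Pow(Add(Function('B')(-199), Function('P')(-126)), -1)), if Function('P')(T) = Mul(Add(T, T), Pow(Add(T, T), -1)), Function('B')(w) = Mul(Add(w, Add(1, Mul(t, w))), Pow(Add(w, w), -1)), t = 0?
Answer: Rational(-287157, 149) ≈ -1927.2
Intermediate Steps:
Function('B')(w) = Mul(Rational(1, 2), Pow(w, -1), Add(1, w)) (Function('B')(w) = Mul(Add(w, Add(1, Mul(0, w))), Pow(Add(w, w), -1)) = Mul(Add(w, Add(1, 0)), Pow(Mul(2, w), -1)) = Mul(Add(w, 1), Mul(Rational(1, 2), Pow(w, -1))) = Mul(Add(1, w), Mul(Rational(1, 2), Pow(w, -1))) = Mul(Rational(1, 2), Pow(w, -1), Add(1, w)))
Function('P')(T) = 1 (Function('P')(T) = Mul(Mul(2, T), Pow(Mul(2, T), -1)) = Mul(Mul(2, T), Mul(Rational(1, 2), Pow(T, -1))) = 1)
Mul(-2886, Pow(Add(Function('B')(-199), Function('P')(-126)), -1)) = Mul(-2886, Pow(Add(Mul(Rational(1, 2), Pow(-199, -1), Add(1, -199)), 1), -1)) = Mul(-2886, Pow(Add(Mul(Rational(1, 2), Rational(-1, 199), -198), 1), -1)) = Mul(-2886, Pow(Add(Rational(99, 199), 1), -1)) = Mul(-2886, Pow(Rational(298, 199), -1)) = Mul(-2886, Rational(199, 298)) = Rational(-287157, 149)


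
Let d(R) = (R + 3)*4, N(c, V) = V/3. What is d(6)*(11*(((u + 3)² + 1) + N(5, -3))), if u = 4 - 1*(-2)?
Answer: 32076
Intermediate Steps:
u = 6 (u = 4 + 2 = 6)
N(c, V) = V/3 (N(c, V) = V*(⅓) = V/3)
d(R) = 12 + 4*R (d(R) = (3 + R)*4 = 12 + 4*R)
d(6)*(11*(((u + 3)² + 1) + N(5, -3))) = (12 + 4*6)*(11*(((6 + 3)² + 1) + (⅓)*(-3))) = (12 + 24)*(11*((9² + 1) - 1)) = 36*(11*((81 + 1) - 1)) = 36*(11*(82 - 1)) = 36*(11*81) = 36*891 = 32076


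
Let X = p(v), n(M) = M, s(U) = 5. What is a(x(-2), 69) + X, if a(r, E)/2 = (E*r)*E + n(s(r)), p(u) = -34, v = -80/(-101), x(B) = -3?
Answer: -28590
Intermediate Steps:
v = 80/101 (v = -80*(-1/101) = 80/101 ≈ 0.79208)
X = -34
a(r, E) = 10 + 2*r*E**2 (a(r, E) = 2*((E*r)*E + 5) = 2*(r*E**2 + 5) = 2*(5 + r*E**2) = 10 + 2*r*E**2)
a(x(-2), 69) + X = (10 + 2*(-3)*69**2) - 34 = (10 + 2*(-3)*4761) - 34 = (10 - 28566) - 34 = -28556 - 34 = -28590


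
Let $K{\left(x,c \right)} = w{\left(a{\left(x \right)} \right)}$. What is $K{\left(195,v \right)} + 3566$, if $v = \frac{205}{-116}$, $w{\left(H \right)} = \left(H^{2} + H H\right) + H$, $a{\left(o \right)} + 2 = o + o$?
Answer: $305042$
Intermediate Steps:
$a{\left(o \right)} = -2 + 2 o$ ($a{\left(o \right)} = -2 + \left(o + o\right) = -2 + 2 o$)
$w{\left(H \right)} = H + 2 H^{2}$ ($w{\left(H \right)} = \left(H^{2} + H^{2}\right) + H = 2 H^{2} + H = H + 2 H^{2}$)
$v = - \frac{205}{116}$ ($v = 205 \left(- \frac{1}{116}\right) = - \frac{205}{116} \approx -1.7672$)
$K{\left(x,c \right)} = \left(-3 + 4 x\right) \left(-2 + 2 x\right)$ ($K{\left(x,c \right)} = \left(-2 + 2 x\right) \left(1 + 2 \left(-2 + 2 x\right)\right) = \left(-2 + 2 x\right) \left(1 + \left(-4 + 4 x\right)\right) = \left(-2 + 2 x\right) \left(-3 + 4 x\right) = \left(-3 + 4 x\right) \left(-2 + 2 x\right)$)
$K{\left(195,v \right)} + 3566 = 2 \left(-1 + 195\right) \left(-3 + 4 \cdot 195\right) + 3566 = 2 \cdot 194 \left(-3 + 780\right) + 3566 = 2 \cdot 194 \cdot 777 + 3566 = 301476 + 3566 = 305042$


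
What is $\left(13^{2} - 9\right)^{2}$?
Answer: $25600$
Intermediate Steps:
$\left(13^{2} - 9\right)^{2} = \left(169 - 9\right)^{2} = 160^{2} = 25600$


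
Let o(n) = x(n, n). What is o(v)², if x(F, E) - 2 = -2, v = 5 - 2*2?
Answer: 0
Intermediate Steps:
v = 1 (v = 5 - 4 = 1)
x(F, E) = 0 (x(F, E) = 2 - 2 = 0)
o(n) = 0
o(v)² = 0² = 0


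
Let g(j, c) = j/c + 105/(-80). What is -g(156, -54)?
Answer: 605/144 ≈ 4.2014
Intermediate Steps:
g(j, c) = -21/16 + j/c (g(j, c) = j/c + 105*(-1/80) = j/c - 21/16 = -21/16 + j/c)
-g(156, -54) = -(-21/16 + 156/(-54)) = -(-21/16 + 156*(-1/54)) = -(-21/16 - 26/9) = -1*(-605/144) = 605/144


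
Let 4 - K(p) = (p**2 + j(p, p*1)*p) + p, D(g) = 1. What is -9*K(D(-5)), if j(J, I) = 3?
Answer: 9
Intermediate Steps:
K(p) = 4 - p**2 - 4*p (K(p) = 4 - ((p**2 + 3*p) + p) = 4 - (p**2 + 4*p) = 4 + (-p**2 - 4*p) = 4 - p**2 - 4*p)
-9*K(D(-5)) = -9*(4 - 1*1**2 - 4*1) = -9*(4 - 1*1 - 4) = -9*(4 - 1 - 4) = -9*(-1) = 9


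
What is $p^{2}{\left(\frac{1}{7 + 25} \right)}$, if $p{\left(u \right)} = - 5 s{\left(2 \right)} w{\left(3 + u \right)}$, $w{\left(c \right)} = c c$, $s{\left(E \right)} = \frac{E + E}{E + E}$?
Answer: $\frac{2213232025}{1048576} \approx 2110.7$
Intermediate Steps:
$s{\left(E \right)} = 1$ ($s{\left(E \right)} = \frac{2 E}{2 E} = 2 E \frac{1}{2 E} = 1$)
$w{\left(c \right)} = c^{2}$
$p{\left(u \right)} = - 5 \left(3 + u\right)^{2}$ ($p{\left(u \right)} = \left(-5\right) 1 \left(3 + u\right)^{2} = - 5 \left(3 + u\right)^{2}$)
$p^{2}{\left(\frac{1}{7 + 25} \right)} = \left(- 5 \left(3 + \frac{1}{7 + 25}\right)^{2}\right)^{2} = \left(- 5 \left(3 + \frac{1}{32}\right)^{2}\right)^{2} = \left(- 5 \left(\frac{97}{32}\right)^{2}\right)^{2} = \left(\left(-5\right) \frac{9409}{1024}\right)^{2} = \left(- \frac{47045}{1024}\right)^{2} = \frac{2213232025}{1048576}$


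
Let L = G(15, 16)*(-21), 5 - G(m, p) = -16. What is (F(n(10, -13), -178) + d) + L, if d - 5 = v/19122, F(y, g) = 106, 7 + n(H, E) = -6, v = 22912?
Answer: -3143674/9561 ≈ -328.80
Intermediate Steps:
G(m, p) = 21 (G(m, p) = 5 - 1*(-16) = 5 + 16 = 21)
n(H, E) = -13 (n(H, E) = -7 - 6 = -13)
d = 59261/9561 (d = 5 + 22912/19122 = 5 + 22912*(1/19122) = 5 + 11456/9561 = 59261/9561 ≈ 6.1982)
L = -441 (L = 21*(-21) = -441)
(F(n(10, -13), -178) + d) + L = (106 + 59261/9561) - 441 = 1072727/9561 - 441 = -3143674/9561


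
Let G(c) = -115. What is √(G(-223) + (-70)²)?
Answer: √4785 ≈ 69.174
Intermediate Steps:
√(G(-223) + (-70)²) = √(-115 + (-70)²) = √(-115 + 4900) = √4785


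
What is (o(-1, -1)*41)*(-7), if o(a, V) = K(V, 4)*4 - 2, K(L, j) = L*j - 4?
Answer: 9758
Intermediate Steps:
K(L, j) = -4 + L*j
o(a, V) = -18 + 16*V (o(a, V) = (-4 + V*4)*4 - 2 = (-4 + 4*V)*4 - 2 = (-16 + 16*V) - 2 = -18 + 16*V)
(o(-1, -1)*41)*(-7) = ((-18 + 16*(-1))*41)*(-7) = ((-18 - 16)*41)*(-7) = -34*41*(-7) = -1394*(-7) = 9758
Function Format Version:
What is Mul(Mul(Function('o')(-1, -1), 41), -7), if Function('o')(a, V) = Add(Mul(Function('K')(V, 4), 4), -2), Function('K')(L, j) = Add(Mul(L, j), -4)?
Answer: 9758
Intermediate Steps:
Function('K')(L, j) = Add(-4, Mul(L, j))
Function('o')(a, V) = Add(-18, Mul(16, V)) (Function('o')(a, V) = Add(Mul(Add(-4, Mul(V, 4)), 4), -2) = Add(Mul(Add(-4, Mul(4, V)), 4), -2) = Add(Add(-16, Mul(16, V)), -2) = Add(-18, Mul(16, V)))
Mul(Mul(Function('o')(-1, -1), 41), -7) = Mul(Mul(Add(-18, Mul(16, -1)), 41), -7) = Mul(Mul(Add(-18, -16), 41), -7) = Mul(Mul(-34, 41), -7) = Mul(-1394, -7) = 9758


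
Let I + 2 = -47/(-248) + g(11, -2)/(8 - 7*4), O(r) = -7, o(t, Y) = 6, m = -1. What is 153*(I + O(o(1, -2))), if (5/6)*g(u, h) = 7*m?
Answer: -7959213/6200 ≈ -1283.7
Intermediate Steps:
g(u, h) = -42/5 (g(u, h) = 6*(7*(-1))/5 = (6/5)*(-7) = -42/5)
I = -8621/6200 (I = -2 + (-47/(-248) - 42/(5*(8 - 7*4))) = -2 + (-47*(-1/248) - 42/(5*(8 - 28))) = -2 + (47/248 - 42/5/(-20)) = -2 + (47/248 - 42/5*(-1/20)) = -2 + (47/248 + 21/50) = -2 + 3779/6200 = -8621/6200 ≈ -1.3905)
153*(I + O(o(1, -2))) = 153*(-8621/6200 - 7) = 153*(-52021/6200) = -7959213/6200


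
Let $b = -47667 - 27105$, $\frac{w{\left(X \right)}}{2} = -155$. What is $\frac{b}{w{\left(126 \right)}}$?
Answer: $\frac{1206}{5} \approx 241.2$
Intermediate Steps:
$w{\left(X \right)} = -310$ ($w{\left(X \right)} = 2 \left(-155\right) = -310$)
$b = -74772$
$\frac{b}{w{\left(126 \right)}} = - \frac{74772}{-310} = \left(-74772\right) \left(- \frac{1}{310}\right) = \frac{1206}{5}$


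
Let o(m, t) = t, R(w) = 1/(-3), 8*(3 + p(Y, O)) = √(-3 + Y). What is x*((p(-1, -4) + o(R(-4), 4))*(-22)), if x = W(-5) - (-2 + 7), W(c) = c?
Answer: 220 + 55*I ≈ 220.0 + 55.0*I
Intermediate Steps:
p(Y, O) = -3 + √(-3 + Y)/8
R(w) = -⅓
x = -10 (x = -5 - (-2 + 7) = -5 - 1*5 = -5 - 5 = -10)
x*((p(-1, -4) + o(R(-4), 4))*(-22)) = -10*((-3 + √(-3 - 1)/8) + 4)*(-22) = -10*((-3 + √(-4)/8) + 4)*(-22) = -10*((-3 + (2*I)/8) + 4)*(-22) = -10*((-3 + I/4) + 4)*(-22) = -10*(1 + I/4)*(-22) = -10*(-22 - 11*I/2) = 220 + 55*I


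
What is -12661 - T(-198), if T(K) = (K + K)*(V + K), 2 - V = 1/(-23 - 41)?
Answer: -1444333/16 ≈ -90271.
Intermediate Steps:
V = 129/64 (V = 2 - 1/(-23 - 41) = 2 - 1/(-64) = 2 - 1*(-1/64) = 2 + 1/64 = 129/64 ≈ 2.0156)
T(K) = 2*K*(129/64 + K) (T(K) = (K + K)*(129/64 + K) = (2*K)*(129/64 + K) = 2*K*(129/64 + K))
-12661 - T(-198) = -12661 - (-198)*(129 + 64*(-198))/32 = -12661 - (-198)*(129 - 12672)/32 = -12661 - (-198)*(-12543)/32 = -12661 - 1*1241757/16 = -12661 - 1241757/16 = -1444333/16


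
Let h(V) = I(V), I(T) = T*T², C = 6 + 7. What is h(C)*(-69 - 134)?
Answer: -445991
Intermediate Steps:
C = 13
I(T) = T³
h(V) = V³
h(C)*(-69 - 134) = 13³*(-69 - 134) = 2197*(-203) = -445991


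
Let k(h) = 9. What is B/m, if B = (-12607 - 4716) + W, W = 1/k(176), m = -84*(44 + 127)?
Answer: 77953/64638 ≈ 1.2060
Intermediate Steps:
m = -14364 (m = -84*171 = -14364)
W = 1/9 ≈ 0.11111
B = -155906/9 (B = (-12607 - 4716) + 1/9 = -17323 + 1/9 = -155906/9 ≈ -17323.)
B/m = -155906/9/(-14364) = -155906/9*(-1/14364) = 77953/64638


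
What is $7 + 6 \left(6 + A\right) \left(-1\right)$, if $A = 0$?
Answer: $-29$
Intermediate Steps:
$7 + 6 \left(6 + A\right) \left(-1\right) = 7 + 6 \left(6 + 0\right) \left(-1\right) = 7 + 6 \cdot 6 \left(-1\right) = 7 + 6 \left(-6\right) = 7 - 36 = -29$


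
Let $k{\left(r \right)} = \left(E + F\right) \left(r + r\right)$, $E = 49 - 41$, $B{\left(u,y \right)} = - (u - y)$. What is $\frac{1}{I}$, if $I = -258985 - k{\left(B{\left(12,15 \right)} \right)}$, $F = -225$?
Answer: $- \frac{1}{257683} \approx -3.8807 \cdot 10^{-6}$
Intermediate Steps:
$B{\left(u,y \right)} = y - u$
$E = 8$ ($E = 49 - 41 = 8$)
$k{\left(r \right)} = - 434 r$ ($k{\left(r \right)} = \left(8 - 225\right) \left(r + r\right) = - 217 \cdot 2 r = - 434 r$)
$I = -257683$ ($I = -258985 - - 434 \left(15 - 12\right) = -258985 - \left(-434\right) 3 = -258985 - -1302 = -258985 + 1302 = -257683$)
$\frac{1}{I} = \frac{1}{-257683} = - \frac{1}{257683}$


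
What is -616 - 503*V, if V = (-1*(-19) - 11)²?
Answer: -32808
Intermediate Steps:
V = 64 (V = (19 - 11)² = 8² = 64)
-616 - 503*V = -616 - 503*64 = -616 - 32192 = -32808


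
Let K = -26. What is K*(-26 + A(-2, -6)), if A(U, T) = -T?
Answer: 520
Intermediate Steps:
K*(-26 + A(-2, -6)) = -26*(-26 - 1*(-6)) = -26*(-26 + 6) = -26*(-20) = 520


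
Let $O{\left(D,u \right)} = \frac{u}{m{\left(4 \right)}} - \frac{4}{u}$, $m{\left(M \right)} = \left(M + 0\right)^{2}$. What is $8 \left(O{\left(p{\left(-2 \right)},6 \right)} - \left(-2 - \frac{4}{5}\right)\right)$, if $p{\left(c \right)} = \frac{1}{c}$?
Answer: $\frac{301}{15} \approx 20.067$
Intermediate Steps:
$m{\left(M \right)} = M^{2}$
$O{\left(D,u \right)} = - \frac{4}{u} + \frac{u}{16}$ ($O{\left(D,u \right)} = \frac{u}{4^{2}} - \frac{4}{u} = \frac{u}{16} - \frac{4}{u} = - \frac{4}{u} + \frac{u}{16}$)
$8 \left(O{\left(p{\left(-2 \right)},6 \right)} - \left(-2 - \frac{4}{5}\right)\right) = 8 \left(\left(- \frac{4}{6} + \frac{1}{16} \cdot 6\right) - \left(-2 - \frac{4}{5}\right)\right) = 8 \left(\left(\left(-4\right) \frac{1}{6} + \frac{3}{8}\right) - - \frac{14}{5}\right) = 8 \left(\left(- \frac{2}{3} + \frac{3}{8}\right) + \left(2 + \frac{4}{5}\right)\right) = 8 \left(- \frac{7}{24} + \frac{14}{5}\right) = 8 \cdot \frac{301}{120} = \frac{301}{15}$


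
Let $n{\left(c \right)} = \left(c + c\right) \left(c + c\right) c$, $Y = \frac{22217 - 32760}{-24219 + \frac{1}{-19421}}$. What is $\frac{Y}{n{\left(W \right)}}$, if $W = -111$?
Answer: $- \frac{204755603}{2573100351172800} \approx -7.9575 \cdot 10^{-8}$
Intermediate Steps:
$Y = \frac{204755603}{470357200}$ ($Y = - \frac{10543}{-24219 - \frac{1}{19421}} = - \frac{10543}{- \frac{470357200}{19421}} = \left(-10543\right) \left(- \frac{19421}{470357200}\right) = \frac{204755603}{470357200} \approx 0.43532$)
$n{\left(c \right)} = 4 c^{3}$ ($n{\left(c \right)} = 2 c 2 c c = 4 c^{2} c = 4 c^{3}$)
$\frac{Y}{n{\left(W \right)}} = \frac{204755603}{470357200 \cdot 4 \left(-111\right)^{3}} = \frac{204755603}{470357200 \cdot 4 \left(-1367631\right)} = \frac{204755603}{470357200 \left(-5470524\right)} = \frac{204755603}{470357200} \left(- \frac{1}{5470524}\right) = - \frac{204755603}{2573100351172800}$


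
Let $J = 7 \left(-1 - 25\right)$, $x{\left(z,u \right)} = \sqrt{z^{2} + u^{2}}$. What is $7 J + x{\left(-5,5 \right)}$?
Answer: $-1274 + 5 \sqrt{2} \approx -1266.9$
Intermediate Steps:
$x{\left(z,u \right)} = \sqrt{u^{2} + z^{2}}$
$J = -182$ ($J = 7 \left(-1 - 25\right) = 7 \left(-26\right) = -182$)
$7 J + x{\left(-5,5 \right)} = 7 \left(-182\right) + \sqrt{5^{2} + \left(-5\right)^{2}} = -1274 + \sqrt{25 + 25} = -1274 + \sqrt{50} = -1274 + 5 \sqrt{2}$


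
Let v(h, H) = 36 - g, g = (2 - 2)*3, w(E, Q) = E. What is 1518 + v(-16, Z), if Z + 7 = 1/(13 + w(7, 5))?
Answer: 1554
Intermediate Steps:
g = 0 (g = 0*3 = 0)
Z = -139/20 (Z = -7 + 1/(13 + 7) = -7 + 1/20 = -139/20 ≈ -6.9500)
v(h, H) = 36 (v(h, H) = 36 - 1*0 = 36 + 0 = 36)
1518 + v(-16, Z) = 1518 + 36 = 1554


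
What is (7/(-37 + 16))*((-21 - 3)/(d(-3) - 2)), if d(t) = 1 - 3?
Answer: -2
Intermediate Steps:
d(t) = -2
(7/(-37 + 16))*((-21 - 3)/(d(-3) - 2)) = (7/(-37 + 16))*((-21 - 3)/(-2 - 2)) = (7/(-21))*(-24/(-4)) = (7*(-1/21))*(-24*(-¼)) = -⅓*6 = -2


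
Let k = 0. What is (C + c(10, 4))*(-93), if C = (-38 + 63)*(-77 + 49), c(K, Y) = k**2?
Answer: 65100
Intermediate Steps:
c(K, Y) = 0 (c(K, Y) = 0**2 = 0)
C = -700 (C = 25*(-28) = -700)
(C + c(10, 4))*(-93) = (-700 + 0)*(-93) = -700*(-93) = 65100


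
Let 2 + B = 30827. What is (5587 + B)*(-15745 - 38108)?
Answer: -1960895436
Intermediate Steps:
B = 30825 (B = -2 + 30827 = 30825)
(5587 + B)*(-15745 - 38108) = (5587 + 30825)*(-15745 - 38108) = 36412*(-53853) = -1960895436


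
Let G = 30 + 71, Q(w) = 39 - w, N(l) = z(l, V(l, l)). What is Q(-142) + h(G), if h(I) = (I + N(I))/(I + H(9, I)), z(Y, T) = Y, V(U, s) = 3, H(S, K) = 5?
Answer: 9694/53 ≈ 182.91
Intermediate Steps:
N(l) = l
G = 101
h(I) = 2*I/(5 + I) (h(I) = (I + I)/(I + 5) = (2*I)/(5 + I) = 2*I/(5 + I))
Q(-142) + h(G) = (39 - 1*(-142)) + 2*101/(5 + 101) = (39 + 142) + 2*101/106 = 181 + 2*101*(1/106) = 181 + 101/53 = 9694/53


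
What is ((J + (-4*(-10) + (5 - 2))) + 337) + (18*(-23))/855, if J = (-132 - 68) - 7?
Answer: 16389/95 ≈ 172.52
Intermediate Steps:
J = -207 (J = -200 - 7 = -207)
((J + (-4*(-10) + (5 - 2))) + 337) + (18*(-23))/855 = ((-207 + (-4*(-10) + (5 - 2))) + 337) + (18*(-23))/855 = ((-207 + (40 + 3)) + 337) - 414*1/855 = ((-207 + 43) + 337) - 46/95 = (-164 + 337) - 46/95 = 173 - 46/95 = 16389/95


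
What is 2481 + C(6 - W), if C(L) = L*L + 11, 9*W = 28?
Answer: 202528/81 ≈ 2500.3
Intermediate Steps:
W = 28/9 (W = (⅑)*28 = 28/9 ≈ 3.1111)
C(L) = 11 + L² (C(L) = L² + 11 = 11 + L²)
2481 + C(6 - W) = 2481 + (11 + (6 - 1*28/9)²) = 2481 + (11 + (6 - 28/9)²) = 2481 + (11 + (26/9)²) = 2481 + (11 + 676/81) = 2481 + 1567/81 = 202528/81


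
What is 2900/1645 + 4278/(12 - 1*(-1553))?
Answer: 2315162/514885 ≈ 4.4965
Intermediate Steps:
2900/1645 + 4278/(12 - 1*(-1553)) = 2900*(1/1645) + 4278/(12 + 1553) = 580/329 + 4278/1565 = 2315162/514885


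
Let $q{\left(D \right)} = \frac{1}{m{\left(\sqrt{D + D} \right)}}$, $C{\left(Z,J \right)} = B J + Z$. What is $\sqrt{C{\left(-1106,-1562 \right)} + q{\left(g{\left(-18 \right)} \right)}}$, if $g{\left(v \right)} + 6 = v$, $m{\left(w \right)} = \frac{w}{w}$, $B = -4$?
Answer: $\sqrt{5143} \approx 71.715$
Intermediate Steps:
$C{\left(Z,J \right)} = Z - 4 J$ ($C{\left(Z,J \right)} = - 4 J + Z = Z - 4 J$)
$m{\left(w \right)} = 1$
$g{\left(v \right)} = -6 + v$
$q{\left(D \right)} = 1$ ($q{\left(D \right)} = 1^{-1} = 1$)
$\sqrt{C{\left(-1106,-1562 \right)} + q{\left(g{\left(-18 \right)} \right)}} = \sqrt{\left(-1106 - -6248\right) + 1} = \sqrt{\left(-1106 + 6248\right) + 1} = \sqrt{5142 + 1} = \sqrt{5143}$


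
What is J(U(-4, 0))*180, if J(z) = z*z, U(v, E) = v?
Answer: 2880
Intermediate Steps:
J(z) = z²
J(U(-4, 0))*180 = (-4)²*180 = 16*180 = 2880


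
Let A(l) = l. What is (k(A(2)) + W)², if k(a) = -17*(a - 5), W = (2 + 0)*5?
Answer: 3721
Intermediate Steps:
W = 10 (W = 2*5 = 10)
k(a) = 85 - 17*a (k(a) = -17*(-5 + a) = 85 - 17*a)
(k(A(2)) + W)² = ((85 - 17*2) + 10)² = ((85 - 34) + 10)² = (51 + 10)² = 61² = 3721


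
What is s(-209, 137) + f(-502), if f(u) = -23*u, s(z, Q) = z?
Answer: 11337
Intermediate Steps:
s(-209, 137) + f(-502) = -209 - 23*(-502) = -209 + 11546 = 11337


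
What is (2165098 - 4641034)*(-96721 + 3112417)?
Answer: -7466670291456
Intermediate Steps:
(2165098 - 4641034)*(-96721 + 3112417) = -2475936*3015696 = -7466670291456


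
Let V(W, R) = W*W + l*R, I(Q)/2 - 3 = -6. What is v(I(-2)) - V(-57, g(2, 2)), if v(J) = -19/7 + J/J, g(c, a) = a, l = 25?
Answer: -23105/7 ≈ -3300.7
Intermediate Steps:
I(Q) = -6 (I(Q) = 6 + 2*(-6) = 6 - 12 = -6)
V(W, R) = W² + 25*R (V(W, R) = W*W + 25*R = W² + 25*R)
v(J) = -12/7 (v(J) = -19*⅐ + 1 = -19/7 + 1 = -12/7)
v(I(-2)) - V(-57, g(2, 2)) = -12/7 - ((-57)² + 25*2) = -12/7 - (3249 + 50) = -12/7 - 1*3299 = -12/7 - 3299 = -23105/7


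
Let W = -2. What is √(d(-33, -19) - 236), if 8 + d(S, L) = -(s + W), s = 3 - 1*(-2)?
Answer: I*√247 ≈ 15.716*I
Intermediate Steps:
s = 5 (s = 3 + 2 = 5)
d(S, L) = -11 (d(S, L) = -8 - (5 - 2) = -8 - 1*3 = -8 - 3 = -11)
√(d(-33, -19) - 236) = √(-11 - 236) = √(-247) = I*√247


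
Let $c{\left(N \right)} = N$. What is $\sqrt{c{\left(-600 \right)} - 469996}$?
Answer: $686 i \approx 686.0 i$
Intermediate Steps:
$\sqrt{c{\left(-600 \right)} - 469996} = \sqrt{-600 - 469996} = \sqrt{-470596} = 686 i$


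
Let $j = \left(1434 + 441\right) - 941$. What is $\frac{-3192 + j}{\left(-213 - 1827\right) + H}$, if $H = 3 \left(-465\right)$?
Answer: $\frac{2258}{3435} \approx 0.65735$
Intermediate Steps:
$H = -1395$
$j = 934$ ($j = 1875 - 941 = 934$)
$\frac{-3192 + j}{\left(-213 - 1827\right) + H} = \frac{-3192 + 934}{\left(-213 - 1827\right) - 1395} = - \frac{2258}{\left(-213 - 1827\right) - 1395} = - \frac{2258}{-2040 - 1395} = - \frac{2258}{-3435} = \left(-2258\right) \left(- \frac{1}{3435}\right) = \frac{2258}{3435}$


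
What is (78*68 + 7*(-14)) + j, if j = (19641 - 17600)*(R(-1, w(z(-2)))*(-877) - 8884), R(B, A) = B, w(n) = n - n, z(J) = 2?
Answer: -16337081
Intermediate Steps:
w(n) = 0
j = -16342287 (j = (19641 - 17600)*(-1*(-877) - 8884) = 2041*(877 - 8884) = 2041*(-8007) = -16342287)
(78*68 + 7*(-14)) + j = (78*68 + 7*(-14)) - 16342287 = (5304 - 98) - 16342287 = 5206 - 16342287 = -16337081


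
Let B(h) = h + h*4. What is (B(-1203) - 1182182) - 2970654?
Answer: -4158851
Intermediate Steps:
B(h) = 5*h (B(h) = h + 4*h = 5*h)
(B(-1203) - 1182182) - 2970654 = (5*(-1203) - 1182182) - 2970654 = (-6015 - 1182182) - 2970654 = -1188197 - 2970654 = -4158851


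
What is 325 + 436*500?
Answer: 218325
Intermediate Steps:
325 + 436*500 = 325 + 218000 = 218325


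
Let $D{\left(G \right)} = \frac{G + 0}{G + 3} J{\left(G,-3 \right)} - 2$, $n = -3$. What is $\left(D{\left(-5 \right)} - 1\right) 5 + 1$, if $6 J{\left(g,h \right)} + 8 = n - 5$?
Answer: $- \frac{142}{3} \approx -47.333$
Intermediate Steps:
$J{\left(g,h \right)} = - \frac{8}{3}$ ($J{\left(g,h \right)} = - \frac{4}{3} + \frac{-3 - 5}{6} = - \frac{4}{3} + \frac{1}{6} \left(-8\right) = - \frac{4}{3} - \frac{4}{3} = - \frac{8}{3}$)
$D{\left(G \right)} = -2 - \frac{8 G}{3 \left(3 + G\right)}$ ($D{\left(G \right)} = \frac{G + 0}{G + 3} \left(- \frac{8}{3}\right) - 2 = \frac{G}{3 + G} \left(- \frac{8}{3}\right) - 2 = - \frac{8 G}{3 \left(3 + G\right)} - 2 = -2 - \frac{8 G}{3 \left(3 + G\right)}$)
$\left(D{\left(-5 \right)} - 1\right) 5 + 1 = \left(\frac{2 \left(-9 - -35\right)}{3 \left(3 - 5\right)} - 1\right) 5 + 1 = \left(\frac{2 \left(-9 + 35\right)}{3 \left(-2\right)} - 1\right) 5 + 1 = \left(\frac{2}{3} \left(- \frac{1}{2}\right) 26 - 1\right) 5 + 1 = \left(- \frac{26}{3} - 1\right) 5 + 1 = \left(- \frac{29}{3}\right) 5 + 1 = - \frac{145}{3} + 1 = - \frac{142}{3}$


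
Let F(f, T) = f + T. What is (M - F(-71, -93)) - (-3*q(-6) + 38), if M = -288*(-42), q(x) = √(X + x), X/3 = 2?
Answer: 12222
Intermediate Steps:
X = 6 (X = 3*2 = 6)
q(x) = √(6 + x)
M = 12096
F(f, T) = T + f
(M - F(-71, -93)) - (-3*q(-6) + 38) = (12096 - (-93 - 71)) - (-3*√(6 - 6) + 38) = (12096 - 1*(-164)) - (-3*√0 + 38) = (12096 + 164) - (-3*0 + 38) = 12260 - (0 + 38) = 12260 - 1*38 = 12260 - 38 = 12222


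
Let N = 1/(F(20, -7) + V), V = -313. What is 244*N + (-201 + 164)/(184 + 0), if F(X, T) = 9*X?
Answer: -49817/24472 ≈ -2.0357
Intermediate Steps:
N = -1/133 (N = 1/(9*20 - 313) = 1/(180 - 313) = 1/(-133) = -1/133 ≈ -0.0075188)
244*N + (-201 + 164)/(184 + 0) = 244*(-1/133) + (-201 + 164)/(184 + 0) = -244/133 - 37/184 = -49817/24472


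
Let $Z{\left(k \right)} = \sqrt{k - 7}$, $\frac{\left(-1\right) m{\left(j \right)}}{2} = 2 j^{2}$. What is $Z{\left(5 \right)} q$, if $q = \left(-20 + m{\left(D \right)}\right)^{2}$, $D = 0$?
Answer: $400 i \sqrt{2} \approx 565.69 i$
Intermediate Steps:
$m{\left(j \right)} = - 4 j^{2}$ ($m{\left(j \right)} = - 2 \cdot 2 j^{2} = - 4 j^{2}$)
$q = 400$ ($q = \left(-20 - 4 \cdot 0^{2}\right)^{2} = \left(-20 - 0\right)^{2} = \left(-20 + 0\right)^{2} = \left(-20\right)^{2} = 400$)
$Z{\left(k \right)} = \sqrt{-7 + k}$
$Z{\left(5 \right)} q = \sqrt{-7 + 5} \cdot 400 = \sqrt{-2} \cdot 400 = i \sqrt{2} \cdot 400 = 400 i \sqrt{2}$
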